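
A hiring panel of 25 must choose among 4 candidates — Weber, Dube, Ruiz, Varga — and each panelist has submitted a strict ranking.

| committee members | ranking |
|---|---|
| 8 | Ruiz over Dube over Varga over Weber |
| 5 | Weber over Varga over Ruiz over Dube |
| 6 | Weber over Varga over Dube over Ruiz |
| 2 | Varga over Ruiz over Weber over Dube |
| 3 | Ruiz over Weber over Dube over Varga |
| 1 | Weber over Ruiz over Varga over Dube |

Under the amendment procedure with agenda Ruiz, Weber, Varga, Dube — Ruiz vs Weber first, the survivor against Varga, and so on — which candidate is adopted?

Round 1: Ruiz vs Weber — 13–12, Ruiz advances.
Round 2: Ruiz vs Varga — 12–13, Varga advances.
Round 3: Varga vs Dube — 14–11, Varga advances.
The agenda winner is Varga.

Varga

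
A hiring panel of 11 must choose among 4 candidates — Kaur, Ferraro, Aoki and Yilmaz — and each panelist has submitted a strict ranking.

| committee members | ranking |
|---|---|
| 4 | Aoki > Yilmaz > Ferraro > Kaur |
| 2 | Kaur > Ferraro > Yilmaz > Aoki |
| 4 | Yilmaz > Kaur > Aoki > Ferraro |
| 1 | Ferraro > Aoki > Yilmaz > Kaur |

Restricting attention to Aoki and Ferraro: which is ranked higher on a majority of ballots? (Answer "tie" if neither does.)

Aoki

Ballots ranking Aoki above Ferraro: 4 + 4 = 8.
Ballots ranking Ferraro above Aoki: 11 − 8 = 3.
Aoki wins the head-to-head 8–3.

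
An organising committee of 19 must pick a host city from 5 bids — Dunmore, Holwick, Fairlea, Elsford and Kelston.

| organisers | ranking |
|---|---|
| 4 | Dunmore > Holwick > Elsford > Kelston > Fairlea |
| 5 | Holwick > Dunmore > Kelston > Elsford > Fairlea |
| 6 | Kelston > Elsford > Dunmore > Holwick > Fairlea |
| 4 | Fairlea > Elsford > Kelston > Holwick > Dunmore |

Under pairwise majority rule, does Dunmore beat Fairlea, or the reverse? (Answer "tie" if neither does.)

Dunmore

Ballots ranking Dunmore above Fairlea: 4 + 5 + 6 = 15.
Ballots ranking Fairlea above Dunmore: 19 − 15 = 4.
Dunmore wins the head-to-head 15–4.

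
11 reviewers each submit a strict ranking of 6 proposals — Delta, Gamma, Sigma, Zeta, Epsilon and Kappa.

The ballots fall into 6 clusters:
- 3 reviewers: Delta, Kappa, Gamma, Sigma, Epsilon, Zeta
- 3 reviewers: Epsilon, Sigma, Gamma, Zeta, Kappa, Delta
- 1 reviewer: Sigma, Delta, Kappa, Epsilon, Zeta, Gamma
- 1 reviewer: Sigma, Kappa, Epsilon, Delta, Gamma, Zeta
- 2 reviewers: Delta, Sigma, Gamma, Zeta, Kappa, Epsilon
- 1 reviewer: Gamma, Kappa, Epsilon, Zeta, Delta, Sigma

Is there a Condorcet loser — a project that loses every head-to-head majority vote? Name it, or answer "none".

Zeta

Head-to-head results (11 reviewers):
Delta vs Gamma: Delta preferred on 3+1+1+2 = 7 ballots; Delta wins 7–4.
Delta vs Sigma: Delta, 6–5.
Delta vs Zeta: 3+1+1+2 = 7 for Delta, 4 for Zeta — Delta by 7–4.
Delta vs Epsilon: Delta is ranked higher on 3+1+2 = 6 ballots, Epsilon on 5. Delta wins 6–5.
Delta–Kappa: Delta 6–5.
Gamma vs Sigma: 4 to 7, Sigma.
Gamma vs Zeta: Gamma, 10–1.
Gamma–Epsilon: Gamma 6–5.
Gamma vs Kappa: Gamma is ranked higher on 3+2+1 = 6 ballots, Kappa on 5. Gamma wins 6–5.
Sigma vs Zeta: 3+3+1+1+2 = 10 for Sigma, 1 for Zeta — Sigma by 10–1.
Sigma–Epsilon: Sigma 7–4.
Sigma vs Kappa: Sigma is ranked higher on 3+1+1+2 = 7 ballots, Kappa on 4. Sigma wins 7–4.
Zeta–Epsilon: Epsilon 9–2.
Zeta vs Kappa: 5 to 6, Kappa.
Epsilon vs Kappa: 3 for Epsilon, 8 for Kappa — Kappa by 8–3.
Only Zeta has no wins; Zeta is the Condorcet loser.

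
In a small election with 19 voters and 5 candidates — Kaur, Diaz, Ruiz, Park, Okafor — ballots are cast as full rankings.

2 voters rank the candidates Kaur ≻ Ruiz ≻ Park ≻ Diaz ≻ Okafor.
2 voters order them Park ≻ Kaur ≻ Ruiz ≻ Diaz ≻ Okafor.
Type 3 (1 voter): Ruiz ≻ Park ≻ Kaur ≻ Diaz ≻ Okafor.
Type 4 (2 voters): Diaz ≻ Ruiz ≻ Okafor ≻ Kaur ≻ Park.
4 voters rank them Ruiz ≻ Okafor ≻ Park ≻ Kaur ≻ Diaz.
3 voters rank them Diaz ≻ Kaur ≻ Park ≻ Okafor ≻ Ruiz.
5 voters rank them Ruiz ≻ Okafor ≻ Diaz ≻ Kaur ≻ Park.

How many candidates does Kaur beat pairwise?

1

Kaur against each rival (19 voters):
Kaur–Diaz: Diaz 10–9.
Kaur vs Ruiz: Ruiz wins 12–7.
Kaur vs Park: Kaur preferred on 2+2+3+5 = 12 ballots; Kaur wins 12–7.
Kaur–Okafor: Okafor 11–8.
Kaur beats Park; loses to Diaz, Ruiz, Okafor — 1 pairwise win.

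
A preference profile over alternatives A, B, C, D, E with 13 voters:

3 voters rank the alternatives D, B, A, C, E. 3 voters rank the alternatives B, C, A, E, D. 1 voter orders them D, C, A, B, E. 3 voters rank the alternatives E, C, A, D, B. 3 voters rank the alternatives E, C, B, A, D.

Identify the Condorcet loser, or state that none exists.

none

Pairwise majorities:
A vs B: B wins 9–4.
A vs C: 3 to 10, C.
A–D: A 9–4.
A vs E: A is ranked higher on 3+3+1 = 7 ballots, E on 6. A wins 7–6.
B vs C: 6 to 7, C.
B vs D: B is ranked higher on 3+3 = 6 ballots, D on 7. D wins 7–6.
B–E: B 7–6.
C–D: C 9–4.
C vs E: C wins 7–6.
D vs E: E wins 9–4.
No alternative is winless: A beats D; B beats A; C beats A; D beats B; E beats D. There is no Condorcet loser.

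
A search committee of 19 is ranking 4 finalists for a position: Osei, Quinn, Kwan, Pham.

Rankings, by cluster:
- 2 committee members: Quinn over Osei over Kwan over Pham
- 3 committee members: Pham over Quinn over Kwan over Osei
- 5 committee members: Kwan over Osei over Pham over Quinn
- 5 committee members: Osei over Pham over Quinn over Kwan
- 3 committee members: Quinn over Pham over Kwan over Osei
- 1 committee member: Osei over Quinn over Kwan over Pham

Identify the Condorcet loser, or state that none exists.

none

Pairwise majorities:
Osei vs Quinn: Osei wins 11–8.
Osei vs Kwan: 8 to 11, Kwan.
Osei vs Pham: 2+5+5+1 = 13 for Osei, 6 for Pham — Osei by 13–6.
Quinn–Kwan: Quinn 14–5.
Quinn vs Pham: Pham wins 13–6.
Kwan vs Pham: 8 to 11, Pham.
Every candidate wins at least one matchup (Osei beats Quinn; Quinn beats Kwan; Kwan beats Osei; Pham beats Quinn), so there is no Condorcet loser.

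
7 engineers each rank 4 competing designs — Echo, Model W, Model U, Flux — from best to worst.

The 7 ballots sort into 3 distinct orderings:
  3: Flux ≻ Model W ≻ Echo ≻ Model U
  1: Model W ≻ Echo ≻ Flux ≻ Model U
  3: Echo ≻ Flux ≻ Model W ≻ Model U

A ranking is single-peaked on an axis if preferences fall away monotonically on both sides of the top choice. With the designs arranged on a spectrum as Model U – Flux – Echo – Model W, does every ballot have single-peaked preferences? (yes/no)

no

Axis positions: Model U=1, Flux=2, Echo=3, Model W=4.
Cluster 1: ranking walks positions 2-4-3-1; Model W is ranked above Echo even though Echo lies between Model W and the peak Flux on the axis — preferences dip and rise again. Not single-peaked.
Cluster 2 (peak Model W at position 4): ranking walks positions 4-3-2-1, expanding outward from the peak — single-peaked.
Cluster 3 (peak Echo at position 3): ranking walks positions 3-2-4-1, expanding outward from the peak — single-peaked.
Cluster 1 violates single-peakedness, so the profile is not single-peaked on this axis.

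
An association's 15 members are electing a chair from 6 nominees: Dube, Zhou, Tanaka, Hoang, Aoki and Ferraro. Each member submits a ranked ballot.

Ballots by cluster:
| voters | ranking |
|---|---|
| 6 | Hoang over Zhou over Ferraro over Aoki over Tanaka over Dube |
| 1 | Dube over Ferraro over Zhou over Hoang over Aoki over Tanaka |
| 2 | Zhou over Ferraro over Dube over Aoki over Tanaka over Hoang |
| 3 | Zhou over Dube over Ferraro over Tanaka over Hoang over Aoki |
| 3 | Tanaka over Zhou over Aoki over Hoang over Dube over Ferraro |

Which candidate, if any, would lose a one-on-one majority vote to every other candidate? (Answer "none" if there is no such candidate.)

Head-to-head results (15 voters):
Dube vs Zhou: 1 to 14, Zhou.
Dube vs Tanaka: 6 to 9, Tanaka.
Dube vs Hoang: Hoang wins 9–6.
Dube vs Aoki: Aoki wins 9–6.
Dube–Ferraro: Ferraro 8–7.
Zhou vs Tanaka: 6+1+2+3 = 12 for Zhou, 3 for Tanaka — Zhou by 12–3.
Zhou–Hoang: Zhou 9–6.
Zhou vs Aoki: 15 to 0, Zhou.
Zhou vs Ferraro: Zhou preferred on 6+2+3+3 = 14 ballots; Zhou wins 14–1.
Tanaka vs Hoang: Tanaka is ranked higher on 2+3+3 = 8 ballots, Hoang on 7. Tanaka wins 8–7.
Tanaka–Aoki: Aoki 9–6.
Tanaka–Ferraro: Ferraro 12–3.
Hoang vs Aoki: 10 to 5, Hoang.
Hoang vs Ferraro: Hoang wins 9–6.
Aoki vs Ferraro: Aoki preferred on 3 ballots; Ferraro wins 12–3.
Dube is beaten in every head-to-head and is the Condorcet loser.

Dube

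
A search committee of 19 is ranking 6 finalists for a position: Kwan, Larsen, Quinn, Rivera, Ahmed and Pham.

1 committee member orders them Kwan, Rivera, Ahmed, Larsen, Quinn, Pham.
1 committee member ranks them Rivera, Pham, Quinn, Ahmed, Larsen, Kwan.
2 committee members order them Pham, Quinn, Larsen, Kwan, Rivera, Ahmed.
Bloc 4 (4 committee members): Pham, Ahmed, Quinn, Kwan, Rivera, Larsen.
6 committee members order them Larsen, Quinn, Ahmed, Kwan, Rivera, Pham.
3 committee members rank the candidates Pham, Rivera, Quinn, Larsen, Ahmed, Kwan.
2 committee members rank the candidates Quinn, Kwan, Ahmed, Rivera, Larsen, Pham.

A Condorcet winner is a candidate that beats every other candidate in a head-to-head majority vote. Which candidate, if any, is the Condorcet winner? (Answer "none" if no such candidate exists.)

none

Check each pair by majority over 19 ballots:
Kwan vs Larsen: Kwan preferred on 1+4+2 = 7 ballots; Larsen wins 12–7.
Kwan vs Quinn: 1 for Kwan, 18 for Quinn — Quinn by 18–1.
Kwan vs Rivera: 15 to 4, Kwan.
Kwan vs Ahmed: Kwan is ranked higher on 1+2+2 = 5 ballots, Ahmed on 14. Ahmed wins 14–5.
Kwan vs Pham: 9 to 10, Pham.
Larsen vs Quinn: Larsen is ranked higher on 1+6 = 7 ballots, Quinn on 12. Quinn wins 12–7.
Larsen vs Rivera: 8 to 11, Rivera.
Larsen vs Ahmed: 2+6+3 = 11 for Larsen, 8 for Ahmed — Larsen by 11–8.
Larsen vs Pham: Larsen preferred on 1+6+2 = 9 ballots; Pham wins 10–9.
Quinn vs Rivera: Quinn is ranked higher on 2+4+6+2 = 14 ballots, Rivera on 5. Quinn wins 14–5.
Quinn vs Ahmed: 1+2+6+3+2 = 14 for Quinn, 5 for Ahmed — Quinn by 14–5.
Quinn vs Pham: Quinn preferred on 1+6+2 = 9 ballots; Pham wins 10–9.
Rivera vs Ahmed: 1+1+2+3 = 7 for Rivera, 12 for Ahmed — Ahmed by 12–7.
Rivera vs Pham: 1+1+6+2 = 10 for Rivera, 9 for Pham — Rivera by 10–9.
Ahmed vs Pham: 1+6+2 = 9 for Ahmed, 10 for Pham — Pham by 10–9.
Each candidate drops at least one matchup (Kwan loses to Larsen; Larsen loses to Quinn; Quinn loses to Pham; Rivera loses to Kwan; Ahmed loses to Larsen; Pham loses to Rivera); the cycle Kwan > Rivera > Larsen > Kwan rules out a Condorcet winner.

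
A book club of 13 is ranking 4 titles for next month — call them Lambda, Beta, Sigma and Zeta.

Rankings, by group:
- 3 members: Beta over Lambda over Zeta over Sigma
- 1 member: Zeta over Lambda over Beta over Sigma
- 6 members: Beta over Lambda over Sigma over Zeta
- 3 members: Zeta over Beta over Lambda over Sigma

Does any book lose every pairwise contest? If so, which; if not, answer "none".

Sigma

Head-to-head results (13 members):
Lambda vs Beta: 1 to 12, Beta.
Lambda vs Sigma: 13 to 0, Lambda.
Lambda vs Zeta: Lambda, 9–4.
Beta vs Sigma: Beta, 13–0.
Beta vs Zeta: 9 to 4, Beta.
Sigma vs Zeta: Sigma preferred on 6 ballots; Zeta wins 7–6.
Only Sigma has no wins; Sigma is the Condorcet loser.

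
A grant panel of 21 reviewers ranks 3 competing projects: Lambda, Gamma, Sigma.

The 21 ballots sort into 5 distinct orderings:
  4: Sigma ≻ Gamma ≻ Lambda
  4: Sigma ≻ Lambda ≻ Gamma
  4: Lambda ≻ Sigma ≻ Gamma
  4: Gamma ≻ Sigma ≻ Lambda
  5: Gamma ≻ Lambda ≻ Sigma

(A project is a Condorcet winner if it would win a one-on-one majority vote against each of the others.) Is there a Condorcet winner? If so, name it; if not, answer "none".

Pairwise majorities:
Lambda vs Gamma: 8 to 13, Gamma.
Lambda vs Sigma: 9 to 12, Sigma.
Gamma vs Sigma: 4+5 = 9 for Gamma, 12 for Sigma — Sigma by 12–9.
Sigma beats each of Lambda, Gamma — Sigma is the Condorcet winner.

Sigma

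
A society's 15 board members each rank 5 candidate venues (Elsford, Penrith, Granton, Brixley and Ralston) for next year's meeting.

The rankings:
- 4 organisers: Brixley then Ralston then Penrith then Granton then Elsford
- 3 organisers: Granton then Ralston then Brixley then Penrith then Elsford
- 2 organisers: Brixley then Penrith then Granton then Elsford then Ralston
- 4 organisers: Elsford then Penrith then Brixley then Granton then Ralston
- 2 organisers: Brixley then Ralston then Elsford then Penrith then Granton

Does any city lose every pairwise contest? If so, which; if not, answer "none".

Head-to-head results (15 organisers):
Elsford vs Penrith: 6 to 9, Penrith.
Elsford vs Granton: 4+2 = 6 for Elsford, 9 for Granton — Granton by 9–6.
Elsford vs Brixley: Elsford is ranked higher on 4 ballots, Brixley on 11. Brixley wins 11–4.
Elsford vs Ralston: 2+4 = 6 for Elsford, 9 for Ralston — Ralston by 9–6.
Penrith–Granton: Penrith 12–3.
Penrith vs Brixley: 4 for Penrith, 11 for Brixley — Brixley by 11–4.
Penrith–Ralston: Ralston 9–6.
Granton–Brixley: Brixley 12–3.
Granton vs Ralston: 3+2+4 = 9 for Granton, 6 for Ralston — Granton by 9–6.
Brixley vs Ralston: Brixley is ranked higher on 4+2+4+2 = 12 ballots, Ralston on 3. Brixley wins 12–3.
Elsford is beaten in every head-to-head and is the Condorcet loser.

Elsford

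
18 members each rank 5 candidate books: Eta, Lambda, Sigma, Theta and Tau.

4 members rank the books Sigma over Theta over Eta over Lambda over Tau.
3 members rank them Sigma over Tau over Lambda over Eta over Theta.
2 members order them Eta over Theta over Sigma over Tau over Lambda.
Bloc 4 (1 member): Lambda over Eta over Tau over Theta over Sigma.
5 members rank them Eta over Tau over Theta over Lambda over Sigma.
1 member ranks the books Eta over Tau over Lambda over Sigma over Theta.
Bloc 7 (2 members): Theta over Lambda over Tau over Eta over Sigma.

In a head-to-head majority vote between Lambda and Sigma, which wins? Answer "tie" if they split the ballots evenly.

tie

Ballots ranking Lambda above Sigma: 1 + 5 + 1 + 2 = 9.
Ballots ranking Sigma above Lambda: 18 − 9 = 9.
9–9: the pair ties.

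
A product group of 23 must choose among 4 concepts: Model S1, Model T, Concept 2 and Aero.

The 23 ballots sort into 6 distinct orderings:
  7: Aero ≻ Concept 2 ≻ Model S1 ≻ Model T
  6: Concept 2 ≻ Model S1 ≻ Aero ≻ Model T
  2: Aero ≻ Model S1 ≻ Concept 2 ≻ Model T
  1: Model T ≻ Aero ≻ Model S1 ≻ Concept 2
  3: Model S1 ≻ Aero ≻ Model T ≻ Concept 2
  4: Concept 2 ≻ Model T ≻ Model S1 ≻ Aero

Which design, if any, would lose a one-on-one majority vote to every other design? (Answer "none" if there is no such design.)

Model T

Head-to-head results (23 engineers):
Model S1 vs Model T: 7+6+2+3 = 18 for Model S1, 5 for Model T — Model S1 by 18–5.
Model S1 vs Concept 2: Model S1 is ranked higher on 2+1+3 = 6 ballots, Concept 2 on 17. Concept 2 wins 17–6.
Model S1–Aero: Model S1 13–10.
Model T vs Concept 2: Concept 2 wins 19–4.
Model T vs Aero: Aero wins 18–5.
Concept 2 vs Aero: Concept 2 preferred on 6+4 = 10 ballots; Aero wins 13–10.
Model T is beaten in every head-to-head and is the Condorcet loser.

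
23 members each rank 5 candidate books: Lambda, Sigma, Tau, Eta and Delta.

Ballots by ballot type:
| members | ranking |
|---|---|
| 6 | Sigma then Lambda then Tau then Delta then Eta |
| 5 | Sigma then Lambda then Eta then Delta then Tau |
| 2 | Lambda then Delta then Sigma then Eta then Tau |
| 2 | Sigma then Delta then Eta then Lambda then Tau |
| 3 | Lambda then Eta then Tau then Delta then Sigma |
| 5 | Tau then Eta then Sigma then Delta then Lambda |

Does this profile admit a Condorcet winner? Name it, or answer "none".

Sigma

Pairwise majorities:
Lambda vs Sigma: Sigma, 18–5.
Lambda–Tau: Lambda 18–5.
Lambda–Eta: Lambda 16–7.
Lambda vs Delta: Lambda wins 16–7.
Sigma vs Tau: Sigma, 15–8.
Sigma vs Eta: Sigma wins 15–8.
Sigma–Delta: Sigma 18–5.
Tau vs Eta: Eta, 12–11.
Tau vs Delta: Tau, 14–9.
Eta vs Delta: Eta, 13–10.
Sigma beats each of Lambda, Tau, Eta, Delta — Sigma is the Condorcet winner.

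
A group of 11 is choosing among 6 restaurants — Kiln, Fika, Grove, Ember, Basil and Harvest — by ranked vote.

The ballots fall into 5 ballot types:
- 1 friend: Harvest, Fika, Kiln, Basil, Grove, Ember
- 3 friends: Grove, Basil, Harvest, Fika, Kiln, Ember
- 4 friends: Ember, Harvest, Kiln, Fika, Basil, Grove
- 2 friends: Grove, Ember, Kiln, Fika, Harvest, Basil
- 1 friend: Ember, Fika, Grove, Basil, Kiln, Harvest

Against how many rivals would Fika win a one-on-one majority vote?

2

Fika against each rival (11 friends):
Fika–Kiln: Kiln 6–5.
Fika vs Grove: Fika, 6–5.
Fika vs Ember: Ember wins 7–4.
Fika vs Basil: 1+4+2+1 = 8 for Fika, 3 for Basil — Fika by 8–3.
Fika vs Harvest: Fika is ranked higher on 2+1 = 3 ballots, Harvest on 8. Harvest wins 8–3.
Fika beats Grove, Basil; loses to Kiln, Ember, Harvest — 2 pairwise wins.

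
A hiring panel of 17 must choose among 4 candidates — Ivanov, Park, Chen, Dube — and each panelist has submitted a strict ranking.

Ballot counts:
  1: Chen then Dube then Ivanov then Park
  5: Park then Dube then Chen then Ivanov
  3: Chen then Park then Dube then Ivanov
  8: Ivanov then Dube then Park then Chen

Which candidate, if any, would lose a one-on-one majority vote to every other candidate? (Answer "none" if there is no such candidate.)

none

Head-to-head results (17 committee members):
Ivanov vs Park: Ivanov preferred on 1+8 = 9 ballots; Ivanov wins 9–8.
Ivanov vs Chen: Chen wins 9–8.
Ivanov–Dube: Dube 9–8.
Park vs Chen: 13 to 4, Park.
Park–Dube: Dube 9–8.
Chen–Dube: Dube 13–4.
Every candidate wins at least one matchup (Ivanov beats Park; Park beats Chen; Chen beats Ivanov; Dube beats Ivanov), so there is no Condorcet loser.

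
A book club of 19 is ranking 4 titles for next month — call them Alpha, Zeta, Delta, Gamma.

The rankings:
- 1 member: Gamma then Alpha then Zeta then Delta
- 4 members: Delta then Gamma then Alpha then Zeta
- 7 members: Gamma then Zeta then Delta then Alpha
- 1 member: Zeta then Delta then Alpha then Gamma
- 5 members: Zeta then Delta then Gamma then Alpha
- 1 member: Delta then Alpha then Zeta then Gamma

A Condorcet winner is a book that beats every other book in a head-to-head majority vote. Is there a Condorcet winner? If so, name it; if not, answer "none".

none

Head-to-head results (19 members):
Alpha vs Zeta: Zeta, 13–6.
Alpha vs Delta: Delta, 18–1.
Alpha vs Gamma: Gamma, 17–2.
Zeta vs Delta: Zeta wins 14–5.
Zeta–Gamma: Gamma 12–7.
Delta–Gamma: Delta 11–8.
Each book drops at least one matchup (Alpha loses to Zeta; Zeta loses to Gamma; Delta loses to Zeta; Gamma loses to Delta); the cycle Zeta beats Delta beats Gamma beats Zeta rules out a Condorcet winner.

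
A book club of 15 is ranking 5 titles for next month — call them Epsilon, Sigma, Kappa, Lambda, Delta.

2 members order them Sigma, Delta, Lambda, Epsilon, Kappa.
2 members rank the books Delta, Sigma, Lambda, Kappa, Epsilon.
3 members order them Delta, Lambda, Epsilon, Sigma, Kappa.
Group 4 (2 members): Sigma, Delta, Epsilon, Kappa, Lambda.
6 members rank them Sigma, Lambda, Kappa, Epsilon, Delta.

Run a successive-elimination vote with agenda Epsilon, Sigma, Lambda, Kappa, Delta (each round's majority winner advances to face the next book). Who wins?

Round 1: Epsilon vs Sigma — 3–12, Sigma advances.
Round 2: Sigma vs Lambda — 12–3, Sigma advances.
Round 3: Sigma vs Kappa — 15–0, Sigma advances.
Round 4: Sigma vs Delta — 10–5, Sigma advances.
Sigma survives the agenda.

Sigma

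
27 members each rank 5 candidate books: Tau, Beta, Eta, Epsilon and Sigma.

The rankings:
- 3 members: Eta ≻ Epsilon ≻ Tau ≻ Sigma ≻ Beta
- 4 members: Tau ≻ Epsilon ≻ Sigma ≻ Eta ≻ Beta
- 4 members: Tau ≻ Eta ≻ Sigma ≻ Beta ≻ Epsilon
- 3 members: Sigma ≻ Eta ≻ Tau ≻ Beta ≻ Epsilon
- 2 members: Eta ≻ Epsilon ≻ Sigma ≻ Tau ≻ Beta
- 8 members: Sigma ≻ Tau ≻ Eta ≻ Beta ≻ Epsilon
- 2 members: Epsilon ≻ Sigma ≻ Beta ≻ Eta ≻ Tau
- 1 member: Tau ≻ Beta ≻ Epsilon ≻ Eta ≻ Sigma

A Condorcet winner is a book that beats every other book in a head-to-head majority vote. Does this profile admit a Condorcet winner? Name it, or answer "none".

Sigma

Pairwise majorities:
Tau vs Beta: Tau is ranked higher on 25 ballots, Beta on 2. Tau wins 25–2.
Tau vs Eta: 17 to 10, Tau.
Tau vs Epsilon: 4+4+3+8+1 = 20 for Tau, 7 for Epsilon — Tau by 20–7.
Tau vs Sigma: 12 to 15, Sigma.
Beta vs Eta: Beta is ranked higher on 2+1 = 3 ballots, Eta on 24. Eta wins 24–3.
Beta vs Epsilon: Beta preferred on 4+3+8+1 = 16 ballots; Beta wins 16–11.
Beta vs Sigma: Beta preferred on 1 ballot; Sigma wins 26–1.
Eta vs Epsilon: 20 to 7, Eta.
Eta vs Sigma: Eta preferred on 3+4+2+1 = 10 ballots; Sigma wins 17–10.
Epsilon vs Sigma: 12 to 15, Sigma.
Sigma defeats every rival head-to-head and is the Condorcet winner.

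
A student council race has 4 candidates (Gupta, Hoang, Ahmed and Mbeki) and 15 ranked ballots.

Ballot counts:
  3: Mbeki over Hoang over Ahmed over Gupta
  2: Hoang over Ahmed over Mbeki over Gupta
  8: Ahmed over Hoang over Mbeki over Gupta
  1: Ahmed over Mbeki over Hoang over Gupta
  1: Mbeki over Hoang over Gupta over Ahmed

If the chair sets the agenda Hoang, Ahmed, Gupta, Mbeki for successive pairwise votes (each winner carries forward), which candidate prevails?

Ahmed

Round 1: Hoang vs Ahmed — 6–9, Ahmed advances.
Round 2: Ahmed vs Gupta — 14–1, Ahmed advances.
Round 3: Ahmed vs Mbeki — 11–4, Ahmed advances.
The agenda winner is Ahmed.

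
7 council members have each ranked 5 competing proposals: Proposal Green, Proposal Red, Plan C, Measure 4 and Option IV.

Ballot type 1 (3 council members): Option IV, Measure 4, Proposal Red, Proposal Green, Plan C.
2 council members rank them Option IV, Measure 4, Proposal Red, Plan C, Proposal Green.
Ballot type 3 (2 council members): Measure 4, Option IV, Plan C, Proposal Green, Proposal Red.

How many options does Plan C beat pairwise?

1

Plan C against each rival (7 council members):
Plan C vs Proposal Green: Plan C, 4–3.
Plan C vs Proposal Red: 2 for Plan C, 5 for Proposal Red — Proposal Red by 5–2.
Plan C vs Measure 4: Measure 4, 7–0.
Plan C vs Option IV: Option IV wins 7–0.
Plan C beats Proposal Green; loses to Proposal Red, Measure 4, Option IV — 1 pairwise win.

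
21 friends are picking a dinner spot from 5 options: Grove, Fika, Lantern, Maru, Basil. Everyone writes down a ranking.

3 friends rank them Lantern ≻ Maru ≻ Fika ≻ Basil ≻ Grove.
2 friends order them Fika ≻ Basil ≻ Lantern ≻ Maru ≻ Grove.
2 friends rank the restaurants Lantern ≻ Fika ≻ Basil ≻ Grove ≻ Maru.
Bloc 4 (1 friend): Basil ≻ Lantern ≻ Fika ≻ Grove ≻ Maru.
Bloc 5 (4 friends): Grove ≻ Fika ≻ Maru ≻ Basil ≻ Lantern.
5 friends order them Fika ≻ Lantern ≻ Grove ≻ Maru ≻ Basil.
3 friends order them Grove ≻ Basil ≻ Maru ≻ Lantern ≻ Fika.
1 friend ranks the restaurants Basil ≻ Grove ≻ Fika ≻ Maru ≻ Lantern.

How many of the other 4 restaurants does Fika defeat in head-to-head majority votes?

Fika against each rival (21 friends):
Fika vs Grove: 13 to 8, Fika.
Fika–Lantern: Fika 12–9.
Fika vs Maru: Fika preferred on 2+2+1+4+5+1 = 15 ballots; Fika wins 15–6.
Fika vs Basil: 3+2+2+4+5 = 16 for Fika, 5 for Basil — Fika by 16–5.
Fika beats Grove, Lantern, Maru, Basil — 4 pairwise wins.

4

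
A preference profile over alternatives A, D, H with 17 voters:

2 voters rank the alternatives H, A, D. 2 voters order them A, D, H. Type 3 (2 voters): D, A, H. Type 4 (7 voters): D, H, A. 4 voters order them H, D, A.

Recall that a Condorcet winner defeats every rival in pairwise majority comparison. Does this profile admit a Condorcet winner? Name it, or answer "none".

D

Head-to-head results (17 voters):
A vs D: A preferred on 2+2 = 4 ballots; D wins 13–4.
A vs H: A preferred on 2+2 = 4 ballots; H wins 13–4.
D vs H: 11 to 6, D.
D beats each of A, H — D is the Condorcet winner.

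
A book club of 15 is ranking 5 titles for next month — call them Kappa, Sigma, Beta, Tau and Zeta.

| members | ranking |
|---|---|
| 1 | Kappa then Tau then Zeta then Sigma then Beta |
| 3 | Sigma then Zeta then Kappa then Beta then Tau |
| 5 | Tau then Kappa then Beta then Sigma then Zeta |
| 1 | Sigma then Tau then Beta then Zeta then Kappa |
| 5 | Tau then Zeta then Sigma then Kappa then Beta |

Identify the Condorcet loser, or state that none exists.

Beta

Head-to-head results (15 members):
Kappa vs Sigma: Kappa is ranked higher on 1+5 = 6 ballots, Sigma on 9. Sigma wins 9–6.
Kappa vs Beta: Kappa is ranked higher on 1+3+5+5 = 14 ballots, Beta on 1. Kappa wins 14–1.
Kappa vs Tau: 1+3 = 4 for Kappa, 11 for Tau — Tau by 11–4.
Kappa vs Zeta: Kappa is ranked higher on 1+5 = 6 ballots, Zeta on 9. Zeta wins 9–6.
Sigma–Beta: Sigma 10–5.
Sigma vs Tau: Sigma preferred on 3+1 = 4 ballots; Tau wins 11–4.
Sigma vs Zeta: 3+5+1 = 9 for Sigma, 6 for Zeta — Sigma by 9–6.
Beta vs Tau: Tau wins 12–3.
Beta vs Zeta: 6 to 9, Zeta.
Tau vs Zeta: Tau wins 12–3.
Only Beta has no wins; Beta is the Condorcet loser.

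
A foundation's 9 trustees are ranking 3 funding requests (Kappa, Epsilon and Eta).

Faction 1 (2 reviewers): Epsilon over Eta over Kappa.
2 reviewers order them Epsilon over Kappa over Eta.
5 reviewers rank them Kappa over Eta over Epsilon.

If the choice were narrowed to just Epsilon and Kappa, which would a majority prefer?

Ballots ranking Epsilon above Kappa: 2 + 2 = 4.
Ballots ranking Kappa above Epsilon: 9 − 4 = 5.
Kappa wins the head-to-head 5–4.

Kappa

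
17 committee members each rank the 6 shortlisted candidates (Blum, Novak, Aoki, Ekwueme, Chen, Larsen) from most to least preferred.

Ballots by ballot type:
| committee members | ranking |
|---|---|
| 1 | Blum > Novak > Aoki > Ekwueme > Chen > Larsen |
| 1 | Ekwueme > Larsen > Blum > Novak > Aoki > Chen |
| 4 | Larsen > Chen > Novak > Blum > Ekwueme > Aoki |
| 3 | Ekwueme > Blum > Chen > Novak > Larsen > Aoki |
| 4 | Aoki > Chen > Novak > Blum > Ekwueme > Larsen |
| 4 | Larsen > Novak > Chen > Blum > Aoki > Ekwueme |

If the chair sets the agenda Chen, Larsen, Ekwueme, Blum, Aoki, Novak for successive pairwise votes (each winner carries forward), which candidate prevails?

Novak

Round 1: Chen vs Larsen — 8–9, Larsen advances.
Round 2: Larsen vs Ekwueme — 8–9, Ekwueme advances.
Round 3: Ekwueme vs Blum — 4–13, Blum advances.
Round 4: Blum vs Aoki — 13–4, Blum advances.
Round 5: Blum vs Novak — 5–12, Novak advances.
Novak survives the agenda.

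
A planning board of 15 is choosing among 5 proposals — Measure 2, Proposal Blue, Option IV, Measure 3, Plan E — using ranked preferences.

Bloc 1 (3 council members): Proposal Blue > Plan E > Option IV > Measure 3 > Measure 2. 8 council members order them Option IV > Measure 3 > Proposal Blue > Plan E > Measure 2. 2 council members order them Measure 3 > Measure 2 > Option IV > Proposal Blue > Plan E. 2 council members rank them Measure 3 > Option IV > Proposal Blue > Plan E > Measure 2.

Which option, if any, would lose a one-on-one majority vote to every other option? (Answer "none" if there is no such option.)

Head-to-head results (15 council members):
Measure 2 vs Proposal Blue: Proposal Blue, 13–2.
Measure 2 vs Option IV: Option IV, 13–2.
Measure 2 vs Measure 3: Measure 3, 15–0.
Measure 2 vs Plan E: Measure 2 preferred on 2 ballots; Plan E wins 13–2.
Proposal Blue vs Option IV: 3 to 12, Option IV.
Proposal Blue vs Measure 3: 3 to 12, Measure 3.
Proposal Blue vs Plan E: Proposal Blue wins 15–0.
Option IV–Measure 3: Option IV 11–4.
Option IV vs Plan E: 8+2+2 = 12 for Option IV, 3 for Plan E — Option IV by 12–3.
Measure 3 vs Plan E: Measure 3, 12–3.
Measure 2 is beaten in every head-to-head and is the Condorcet loser.

Measure 2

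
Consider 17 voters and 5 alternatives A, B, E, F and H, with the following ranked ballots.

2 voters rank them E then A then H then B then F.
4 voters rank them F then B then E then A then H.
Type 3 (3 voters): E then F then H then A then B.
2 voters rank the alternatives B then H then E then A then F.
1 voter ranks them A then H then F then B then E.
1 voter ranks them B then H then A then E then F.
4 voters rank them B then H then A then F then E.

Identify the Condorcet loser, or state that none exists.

Head-to-head results (17 voters):
A vs B: A preferred on 2+3+1 = 6 ballots; B wins 11–6.
A vs E: 1+1+4 = 6 for A, 11 for E — E by 11–6.
A vs F: 10 to 7, A.
A vs H: H, 10–7.
B vs E: B, 12–5.
B vs F: B wins 9–8.
B vs H: B preferred on 4+2+1+4 = 11 ballots; B wins 11–6.
E–F: F 9–8.
E–H: E 9–8.
F vs H: 4+3 = 7 for F, 10 for H — H by 10–7.
Every alternative wins at least one matchup (A beats F; B beats A; E beats A; F beats E; H beats A), so there is no Condorcet loser.

none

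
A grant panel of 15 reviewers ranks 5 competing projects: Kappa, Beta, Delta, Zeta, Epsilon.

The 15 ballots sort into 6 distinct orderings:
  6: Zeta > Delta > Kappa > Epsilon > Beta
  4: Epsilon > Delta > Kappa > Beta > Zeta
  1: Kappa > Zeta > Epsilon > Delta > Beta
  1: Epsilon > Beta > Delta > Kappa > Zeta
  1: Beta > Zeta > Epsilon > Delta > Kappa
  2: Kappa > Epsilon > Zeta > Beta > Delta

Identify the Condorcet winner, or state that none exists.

none

Check each pair by majority over 15 ballots:
Kappa vs Beta: Kappa is ranked higher on 6+4+1+2 = 13 ballots, Beta on 2. Kappa wins 13–2.
Kappa vs Delta: 1+2 = 3 for Kappa, 12 for Delta — Delta by 12–3.
Kappa vs Zeta: Kappa preferred on 4+1+1+2 = 8 ballots; Kappa wins 8–7.
Kappa vs Epsilon: 9 to 6, Kappa.
Beta vs Delta: Beta is ranked higher on 1+1+2 = 4 ballots, Delta on 11. Delta wins 11–4.
Beta vs Zeta: Beta preferred on 4+1+1 = 6 ballots; Zeta wins 9–6.
Beta vs Epsilon: 1 to 14, Epsilon.
Delta vs Zeta: 5 to 10, Zeta.
Delta vs Epsilon: Delta is ranked higher on 6 ballots, Epsilon on 9. Epsilon wins 9–6.
Zeta vs Epsilon: 8 to 7, Zeta.
Every project loses at least once (Kappa loses to Delta; Beta loses to Kappa; Delta loses to Zeta; Zeta loses to Kappa; Epsilon loses to Kappa). The majority relation contains the cycle Kappa beats Zeta beats Delta beats Kappa, so there is no Condorcet winner.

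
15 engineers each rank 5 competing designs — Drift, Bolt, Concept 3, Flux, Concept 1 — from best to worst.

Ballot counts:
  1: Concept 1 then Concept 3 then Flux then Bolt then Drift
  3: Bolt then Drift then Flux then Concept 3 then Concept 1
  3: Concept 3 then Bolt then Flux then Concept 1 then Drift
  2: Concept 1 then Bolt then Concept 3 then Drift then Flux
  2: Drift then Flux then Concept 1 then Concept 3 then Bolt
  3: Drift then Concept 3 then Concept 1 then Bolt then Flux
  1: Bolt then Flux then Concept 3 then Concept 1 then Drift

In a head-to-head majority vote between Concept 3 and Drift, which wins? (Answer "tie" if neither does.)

Drift

Ballots ranking Concept 3 above Drift: 1 + 3 + 2 + 1 = 7.
Ballots ranking Drift above Concept 3: 15 − 7 = 8.
Drift wins the head-to-head 8–7.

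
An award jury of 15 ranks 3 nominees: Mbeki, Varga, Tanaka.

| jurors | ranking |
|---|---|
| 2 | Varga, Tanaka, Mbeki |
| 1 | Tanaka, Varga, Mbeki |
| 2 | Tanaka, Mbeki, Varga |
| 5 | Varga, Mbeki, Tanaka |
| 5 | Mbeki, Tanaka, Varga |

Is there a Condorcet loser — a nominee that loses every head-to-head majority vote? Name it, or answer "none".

Pairwise majorities:
Mbeki vs Varga: Varga wins 8–7.
Mbeki vs Tanaka: Mbeki preferred on 5+5 = 10 ballots; Mbeki wins 10–5.
Varga vs Tanaka: Tanaka, 8–7.
Each nominee has at least one pairwise win (Mbeki beats Tanaka; Varga beats Mbeki; Tanaka beats Varga) — no Condorcet loser.

none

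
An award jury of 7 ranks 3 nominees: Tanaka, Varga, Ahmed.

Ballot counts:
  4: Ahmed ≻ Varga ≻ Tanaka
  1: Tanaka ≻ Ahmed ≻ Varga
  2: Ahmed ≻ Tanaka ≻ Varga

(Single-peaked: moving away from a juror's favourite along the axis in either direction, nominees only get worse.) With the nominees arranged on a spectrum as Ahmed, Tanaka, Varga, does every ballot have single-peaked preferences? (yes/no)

Axis positions: Ahmed=1, Tanaka=2, Varga=3.
Cluster 1: ranking walks positions 1-3-2; Varga is ranked above Tanaka even though Tanaka lies between Varga and the peak Ahmed on the axis — preferences dip and rise again. Not single-peaked.
Cluster 2 (peak Tanaka at position 2): ranking walks positions 2-1-3, expanding outward from the peak — single-peaked.
Cluster 3 (peak Ahmed at position 1): ranking walks positions 1-2-3, expanding outward from the peak — single-peaked.
Cluster 1 violates single-peakedness, so the profile is not single-peaked on this axis.

no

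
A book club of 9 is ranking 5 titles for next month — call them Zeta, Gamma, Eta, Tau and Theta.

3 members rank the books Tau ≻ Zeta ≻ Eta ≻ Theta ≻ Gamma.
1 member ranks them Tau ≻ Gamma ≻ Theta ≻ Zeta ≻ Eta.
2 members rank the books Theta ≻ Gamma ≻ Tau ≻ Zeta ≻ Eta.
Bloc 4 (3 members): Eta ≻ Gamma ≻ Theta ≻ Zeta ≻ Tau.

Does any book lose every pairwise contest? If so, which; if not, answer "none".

none

Head-to-head results (9 members):
Zeta vs Gamma: 3 for Zeta, 6 for Gamma — Gamma by 6–3.
Zeta vs Eta: Zeta is ranked higher on 3+1+2 = 6 ballots, Eta on 3. Zeta wins 6–3.
Zeta vs Tau: Zeta is ranked higher on 3 ballots, Tau on 6. Tau wins 6–3.
Zeta–Theta: Theta 6–3.
Gamma–Eta: Eta 6–3.
Gamma vs Tau: Gamma, 5–4.
Gamma vs Theta: Gamma is ranked higher on 1+3 = 4 ballots, Theta on 5. Theta wins 5–4.
Eta vs Tau: 3 for Eta, 6 for Tau — Tau by 6–3.
Eta vs Theta: 3+3 = 6 for Eta, 3 for Theta — Eta by 6–3.
Tau–Theta: Theta 5–4.
No book is winless: Zeta beats Eta; Gamma beats Zeta; Eta beats Gamma; Tau beats Zeta; Theta beats Zeta. There is no Condorcet loser.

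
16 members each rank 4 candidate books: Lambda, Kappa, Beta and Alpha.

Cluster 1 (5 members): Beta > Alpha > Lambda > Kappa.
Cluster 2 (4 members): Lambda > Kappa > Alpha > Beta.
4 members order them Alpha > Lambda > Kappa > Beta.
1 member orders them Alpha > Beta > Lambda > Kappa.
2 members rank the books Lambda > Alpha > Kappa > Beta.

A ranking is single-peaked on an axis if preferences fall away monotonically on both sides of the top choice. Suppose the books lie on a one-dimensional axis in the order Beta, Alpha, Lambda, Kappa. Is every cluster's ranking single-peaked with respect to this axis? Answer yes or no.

Axis positions: Beta=1, Alpha=2, Lambda=3, Kappa=4.
Cluster 1 (peak Beta at position 1): ranking walks positions 1-2-3-4, expanding outward from the peak — single-peaked.
Cluster 2 (peak Lambda at position 3): ranking walks positions 3-4-2-1, expanding outward from the peak — single-peaked.
Cluster 3 (peak Alpha at position 2): ranking walks positions 2-3-4-1, expanding outward from the peak — single-peaked.
Cluster 4 (peak Alpha at position 2): ranking walks positions 2-1-3-4, expanding outward from the peak — single-peaked.
Cluster 5 (peak Lambda at position 3): ranking walks positions 3-2-4-1, expanding outward from the peak — single-peaked.
Every ranking is single-peaked on this axis.

yes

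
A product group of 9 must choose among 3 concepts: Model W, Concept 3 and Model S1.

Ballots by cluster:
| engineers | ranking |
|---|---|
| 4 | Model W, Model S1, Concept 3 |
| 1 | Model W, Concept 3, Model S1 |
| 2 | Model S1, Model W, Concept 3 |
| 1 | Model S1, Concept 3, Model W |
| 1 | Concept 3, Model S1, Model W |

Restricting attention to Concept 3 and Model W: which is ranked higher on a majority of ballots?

Ballots ranking Concept 3 above Model W: 1 + 1 = 2.
Ballots ranking Model W above Concept 3: 9 − 2 = 7.
Model W wins the head-to-head 7–2.

Model W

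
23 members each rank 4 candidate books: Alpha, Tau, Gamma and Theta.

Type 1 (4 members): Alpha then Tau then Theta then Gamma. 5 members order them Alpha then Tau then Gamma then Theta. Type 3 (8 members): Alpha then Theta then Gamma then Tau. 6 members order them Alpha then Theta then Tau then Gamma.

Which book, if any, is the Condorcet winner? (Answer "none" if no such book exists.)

Alpha

Check each pair by majority over 23 ballots:
Alpha–Tau: Alpha 23–0.
Alpha vs Gamma: Alpha, 23–0.
Alpha vs Theta: Alpha, 23–0.
Tau–Gamma: Tau 15–8.
Tau–Theta: Theta 14–9.
Gamma–Theta: Theta 18–5.
Only Alpha has no losses; Alpha is the Condorcet winner.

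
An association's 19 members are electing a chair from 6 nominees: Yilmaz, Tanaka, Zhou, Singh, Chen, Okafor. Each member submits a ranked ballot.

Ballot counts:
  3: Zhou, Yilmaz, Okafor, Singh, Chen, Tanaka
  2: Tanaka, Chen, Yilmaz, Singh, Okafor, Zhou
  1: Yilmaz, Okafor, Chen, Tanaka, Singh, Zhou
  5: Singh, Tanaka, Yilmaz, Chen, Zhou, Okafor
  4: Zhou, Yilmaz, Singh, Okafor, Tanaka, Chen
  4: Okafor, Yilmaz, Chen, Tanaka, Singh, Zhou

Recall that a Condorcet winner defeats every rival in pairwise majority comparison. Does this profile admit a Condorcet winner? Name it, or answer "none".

Yilmaz

Head-to-head results (19 voters):
Yilmaz vs Tanaka: Yilmaz is ranked higher on 3+1+4+4 = 12 ballots, Tanaka on 7. Yilmaz wins 12–7.
Yilmaz vs Zhou: 2+1+5+4 = 12 for Yilmaz, 7 for Zhou — Yilmaz by 12–7.
Yilmaz vs Singh: Yilmaz preferred on 3+2+1+4+4 = 14 ballots; Yilmaz wins 14–5.
Yilmaz vs Chen: 17 to 2, Yilmaz.
Yilmaz vs Okafor: Yilmaz is ranked higher on 3+2+1+5+4 = 15 ballots, Okafor on 4. Yilmaz wins 15–4.
Tanaka vs Zhou: 2+1+5+4 = 12 for Tanaka, 7 for Zhou — Tanaka by 12–7.
Tanaka vs Singh: 2+1+4 = 7 for Tanaka, 12 for Singh — Singh by 12–7.
Tanaka vs Chen: Tanaka preferred on 2+5+4 = 11 ballots; Tanaka wins 11–8.
Tanaka vs Okafor: Tanaka preferred on 2+5 = 7 ballots; Okafor wins 12–7.
Zhou vs Singh: 3+4 = 7 for Zhou, 12 for Singh — Singh by 12–7.
Zhou vs Chen: Zhou preferred on 3+4 = 7 ballots; Chen wins 12–7.
Zhou vs Okafor: 3+5+4 = 12 for Zhou, 7 for Okafor — Zhou by 12–7.
Singh vs Chen: 12 to 7, Singh.
Singh vs Okafor: Singh is ranked higher on 2+5+4 = 11 ballots, Okafor on 8. Singh wins 11–8.
Chen vs Okafor: 7 to 12, Okafor.
Yilmaz beats each of Tanaka, Zhou, Singh, Chen, Okafor — Yilmaz is the Condorcet winner.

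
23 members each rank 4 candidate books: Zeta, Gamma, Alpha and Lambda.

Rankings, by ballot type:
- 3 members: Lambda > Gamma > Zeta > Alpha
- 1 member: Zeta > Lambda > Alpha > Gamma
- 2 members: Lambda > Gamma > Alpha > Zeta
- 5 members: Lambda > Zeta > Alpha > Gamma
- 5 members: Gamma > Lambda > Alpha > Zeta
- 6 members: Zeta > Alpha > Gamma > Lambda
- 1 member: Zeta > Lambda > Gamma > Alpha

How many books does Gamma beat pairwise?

0

Gamma against each rival (23 members):
Gamma vs Zeta: Gamma preferred on 3+2+5 = 10 ballots; Zeta wins 13–10.
Gamma vs Alpha: Gamma preferred on 3+2+5+1 = 11 ballots; Alpha wins 12–11.
Gamma vs Lambda: Gamma preferred on 5+6 = 11 ballots; Lambda wins 12–11.
Gamma beats no one; loses to Zeta, Alpha, Lambda — 0 pairwise wins.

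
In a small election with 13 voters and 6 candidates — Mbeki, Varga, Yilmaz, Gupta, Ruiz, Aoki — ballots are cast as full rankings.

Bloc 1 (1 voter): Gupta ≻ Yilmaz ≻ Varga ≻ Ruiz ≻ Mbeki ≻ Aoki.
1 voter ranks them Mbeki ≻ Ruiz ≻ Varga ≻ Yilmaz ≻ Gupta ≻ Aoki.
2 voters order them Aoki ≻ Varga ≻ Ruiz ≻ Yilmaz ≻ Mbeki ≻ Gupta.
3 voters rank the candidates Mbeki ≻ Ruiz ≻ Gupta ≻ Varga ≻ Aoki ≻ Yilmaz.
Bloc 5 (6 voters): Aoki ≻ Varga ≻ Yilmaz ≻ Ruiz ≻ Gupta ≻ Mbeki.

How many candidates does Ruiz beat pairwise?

2

Ruiz against each rival (13 voters):
Ruiz vs Mbeki: 1+2+6 = 9 for Ruiz, 4 for Mbeki — Ruiz by 9–4.
Ruiz vs Varga: Varga wins 9–4.
Ruiz vs Yilmaz: Yilmaz, 7–6.
Ruiz vs Gupta: Ruiz, 12–1.
Ruiz vs Aoki: Aoki wins 8–5.
Ruiz beats Mbeki, Gupta; loses to Varga, Yilmaz, Aoki — 2 pairwise wins.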